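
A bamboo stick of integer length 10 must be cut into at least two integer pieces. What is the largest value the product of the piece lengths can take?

36

Define prod[k] = max over 1≤i<k of i · max(k−i, prod[k−i]); the inner max lets the remainder stay uncut if that's better.
prod[2] = 1×max(1,0) = 1×1 = 1
prod[3] = max(1×2, 2×1) = 2
prod[4] = max(1×3, 2×2, 3×1) = 4
prod[5] = max(1×4, 2×3, 3×2, 4×1) = 6
prod[6] = max(1×6, 2×4, 3×3, 4×2, 5×1) = 9
prod[7] = max(1×9, 2×6, 3×4, 4×3, 5×2, 6×1) = 12
prod[8] = max(1×12, 2×9, 3×6, …, 6×2, 7×1) = 18
prod[9] = max(1×18, 2×12, 3×9, …, 7×2, 8×1) = 27
prod[10] = max(1×27, 2×18, 3×12, …, 8×2, 9×1) = 36
One optimal split: 3 + 3 + 2 + 2; product 3×3×2×2 = 36.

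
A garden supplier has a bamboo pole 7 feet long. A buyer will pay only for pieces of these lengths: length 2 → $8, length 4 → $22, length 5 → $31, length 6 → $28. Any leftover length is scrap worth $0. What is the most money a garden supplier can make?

39

Build f[k] bottom-up: f[k] = max over allowed piece i of (p[i] + f[k−i]).
f[1] = 0
f[2] = 8
f[3] = 8
f[4] = 22
f[5] = 31
f[6] = 31
f[7] = 39  (first piece 2, then f[5]=31)
One optimal cutting: 5 + 2 → $39.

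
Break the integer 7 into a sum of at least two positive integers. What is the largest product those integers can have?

12

Fill prod[k] for k=2..7: at each k try every first piece i and multiply by the better of (k−i) uncut or prod[k−i].
prod[2] = 1×max(1,0) = 1×1 = 1
prod[3] = max(1×2, 2×1) = 2
prod[4] = max(1×3, 2×2, 3×1) = 4
prod[5] = max(1×4, 2×3, 3×2, 4×1) = 6
prod[6] = max(1×6, 2×4, 3×3, 4×2, 5×1) = 9
prod[7] = max(1×9, 2×6, 3×4, 4×3, 5×2, 6×1) = 12
One optimal split: 3 + 2 + 2; product 3×2×2 = 12.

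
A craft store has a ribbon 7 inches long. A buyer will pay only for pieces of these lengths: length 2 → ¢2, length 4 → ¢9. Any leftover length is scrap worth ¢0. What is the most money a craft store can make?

Let best[k] be the best obtainable value from length k. For each k, try every first piece i and keep the best of price[i] + best[k−i].
best[1] = 0
best[2] = 2
best[3] = 2
best[4] = 9
best[5] = 9
best[6] = 11  (first piece 2, then best[4]=9)
best[7] = 11
One optimal cutting: pieces 4 + 2 with 1 inch of scrap → ¢11.

11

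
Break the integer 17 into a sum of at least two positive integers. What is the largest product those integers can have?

Fill P[k] for k=2..17: at each k try every first piece i and multiply by the better of (k−i) uncut or P[k−i].
P[2] = 1×max(1,0) = 1×1 = 1
P[3] = max(1×2, 2×1) = 2
P[4] = max(1×3, 2×2, 3×1) = 4
P[5] = max(1×4, 2×3, 3×2, 4×1) = 6
P[6] = max(1×6, 2×4, 3×3, 4×2, 5×1) = 9
P[7] = max(1×9, 2×6, 3×4, 4×3, 5×2, 6×1) = 12
P[8] = max(1×12, 2×9, 3×6, …, 6×2, 7×1) = 18
P[9] = max(1×18, 2×12, 3×9, …, 7×2, 8×1) = 27
P[10] = max(1×27, 2×18, 3×12, …, 8×2, 9×1) = 36
P[11] = max(1×36, 2×27, 3×18, …, 9×2, 10×1) = 54
P[12] = max(1×54, 2×36, 3×27, …, 10×2, 11×1) = 81
P[13] = max(1×81, 2×54, 3×36, …, 11×2, 12×1) = 108
P[14] = max(1×108, 2×81, 3×54, …, 12×2, 13×1) = 162
P[15] = max(1×162, 2×108, 3×81, …, 13×2, 14×1) = 243
P[16] = max(1×243, 2×162, 3×108, …, 14×2, 15×1) = 324
P[17] = max(1×324, 2×243, 3×162, …, 15×2, 16×1) = 486
One optimal split: 3 + 3 + 3 + 3 + 3 + 2; product 3×3×3×3×3×2 = 486.

486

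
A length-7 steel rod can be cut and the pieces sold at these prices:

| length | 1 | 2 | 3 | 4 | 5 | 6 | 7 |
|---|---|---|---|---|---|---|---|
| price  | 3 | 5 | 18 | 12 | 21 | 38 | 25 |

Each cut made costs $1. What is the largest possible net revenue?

Let v[k] be the best obtainable value from length k. For each k, try every first piece i and keep the best of price[i] + v[k−i] minus the 1 cut fee when i<k.
v[1] = 3
v[2] = 5  (first piece 1, then v[1]=3)
v[3] = 18
v[4] = 20  (first piece 1, then v[3]=18)
v[5] = 22  (first piece 1, then v[4]=20)
v[6] = 38
v[7] = 40  (first piece 1, then v[6]=38)
One optimal plan: pieces 6 + 1 (1 cut) → $41 − $1 = $40.

40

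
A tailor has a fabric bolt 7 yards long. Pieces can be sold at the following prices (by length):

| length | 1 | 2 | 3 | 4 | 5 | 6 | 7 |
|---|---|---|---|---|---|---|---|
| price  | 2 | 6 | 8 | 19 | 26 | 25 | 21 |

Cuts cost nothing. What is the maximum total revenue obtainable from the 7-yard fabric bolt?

32

Let v[k] be the best obtainable value from length k. For each k, try every first piece i and keep the best of price[i] + v[k−i].
v[1] = 2
v[2] = 6
v[3] = 8  (first piece 1, then v[2]=6)
v[4] = 19
v[5] = 26
v[6] = 28  (first piece 1, then v[5]=26)
v[7] = 32  (first piece 2, then v[5]=26)
One optimal cutting: 5 + 2 → $26 + $6 = $32.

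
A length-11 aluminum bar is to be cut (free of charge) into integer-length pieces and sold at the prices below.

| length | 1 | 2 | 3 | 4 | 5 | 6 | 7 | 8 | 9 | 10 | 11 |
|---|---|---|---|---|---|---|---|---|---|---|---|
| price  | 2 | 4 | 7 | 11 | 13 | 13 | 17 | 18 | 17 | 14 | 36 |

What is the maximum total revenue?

Build r[k] bottom-up: r[k] = max over allowed piece i of (p[i] + r[k−i]).
r[1] = 2
r[2] = max(2+2, 4+0) = 4
r[3] = max(2+4, 4+2, 7+0) = 7
r[4] = max(2+7, 4+4, 7+2, 11+0) = 11
r[5] = max(2+11, 4+7, 7+4, 11+2, 13+0) = 13
r[6] = max(2+13, 4+11, 7+7, 11+4, 13+2, 13+0) = 15
r[7] = max(2+15, 4+13, 7+11, …, 13+2, 17+0) = 18
r[8] = max(2+18, 4+15, 7+13, …, 17+2, 18+0) = 22
r[9] = max(2+22, 4+18, 7+15, …, 18+2, 17+0) = 24
r[10] = max(2+24, 4+22, 7+18, …, 17+2, 14+0) = 26
r[11] = max(2+26, 4+24, 7+22, …, 14+2, 36+0) = 36
Best is to sell the whole 11-cm piece uncut for $36.

36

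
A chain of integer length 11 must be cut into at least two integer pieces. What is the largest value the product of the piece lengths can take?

54

Fill P[k] for k=2..11: at each k try every first piece i and multiply by the better of (k−i) uncut or P[k−i].
P[2] = 1·max(1,0) = 1·1 = 1
P[3] = 1·max(2,1) = 1·2 = 2
P[4] = 2·max(2,1) = 2·2 = 4
P[5] = 2·max(3,2) = 2·3 = 6
P[6] = 3·max(3,2) = 3·3 = 9
P[7] = 2·max(5,6) = 2·6 = 12
P[8] = 2·max(6,9) = 2·9 = 18
P[9] = 3·max(6,9) = 3·9 = 27
P[10] = 2·max(8,18) = 2·18 = 36
P[11] = 2·max(9,27) = 2·27 = 54
One optimal split: 3 + 3 + 3 + 2; product 3·3·3·2 = 54.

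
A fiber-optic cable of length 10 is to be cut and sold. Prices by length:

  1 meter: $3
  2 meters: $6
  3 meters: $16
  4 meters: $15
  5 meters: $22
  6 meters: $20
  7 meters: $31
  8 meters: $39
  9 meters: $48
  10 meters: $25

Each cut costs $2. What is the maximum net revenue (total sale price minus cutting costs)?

Let net[k] be the best obtainable value from length k. For each k, try every first piece i and keep the best of price[i] + net[k−i] minus the 2 cut fee when i<k.
net[1] = 3
net[2] = 6
net[3] = 16
net[4] = 17  (first piece 1, then net[3]=16)
net[5] = 22
net[6] = 30  (first piece 3, then net[3]=16)
net[7] = 31  (first piece 1, then net[6]=30)
net[8] = 39
net[9] = 48
net[10] = 49  (first piece 1, then net[9]=48)
One optimal plan: pieces 9 + 1 (1 cut) → $51 − $2 = $49.

49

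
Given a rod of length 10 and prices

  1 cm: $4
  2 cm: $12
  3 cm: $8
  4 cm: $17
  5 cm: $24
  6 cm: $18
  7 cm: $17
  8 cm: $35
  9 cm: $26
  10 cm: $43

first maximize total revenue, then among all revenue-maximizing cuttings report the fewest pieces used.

5

Build r[k] bottom-up: r[k] = max over allowed piece i of (p[i] + r[k−i]).
r[1] = 4
r[2] = max(4+4, 12+0) = 12
r[3] = max(4+12, 12+4, 8+0) = 16
r[4] = max(4+16, 12+12, 8+4, 17+0) = 24
r[5] = max(4+24, 12+16, 8+12, 17+4, 24+0) = 28
r[6] = max(4+28, 12+24, 8+16, 17+12, 24+4, 18+0) = 36
r[7] = max(4+36, 12+28, 8+24, …, 18+4, 17+0) = 40
r[8] = max(4+40, 12+36, 8+28, …, 17+4, 35+0) = 48
r[9] = max(4+48, 12+40, 8+36, …, 35+4, 26+0) = 52
r[10] = max(4+52, 12+48, 8+40, …, 26+4, 43+0) = 60
Maximum revenue is $60.
Now minimize piece count subject to staying optimal: for each k, pieces[k] = 1 + min over i with p[i]+r[k−i]=r[k] of pieces[k−i].
pieces[7] = 4
pieces[8] = 4
pieces[9] = 5
pieces[10] = 5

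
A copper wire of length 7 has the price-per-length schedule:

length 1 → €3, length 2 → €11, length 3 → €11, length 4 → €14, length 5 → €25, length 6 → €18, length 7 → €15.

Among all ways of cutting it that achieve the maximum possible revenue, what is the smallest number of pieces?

2

Let r[k] be the best obtainable value from length k. For each k, try every first piece i and keep the best of price[i] + r[k−i].
r[1] = 3
r[2] = max(3+3, 11+0) = 11
r[3] = max(3+11, 11+3, 11+0) = 14
r[4] = max(3+14, 11+11, 11+3, 14+0) = 22
r[5] = max(3+22, 11+14, 11+11, 14+3, 25+0) = 25
r[6] = max(3+25, 11+22, 11+14, 14+11, 25+3, 18+0) = 33
r[7] = max(3+33, 11+25, 11+22, …, 18+3, 15+0) = 36
Maximum revenue is €36.
Now minimize piece count subject to staying optimal: for each k, pieces[k] = 1 + min over i with p[i]+r[k−i]=r[k] of pieces[k−i].
pieces[4] = 2
pieces[5] = 1
pieces[6] = 3
pieces[7] = 2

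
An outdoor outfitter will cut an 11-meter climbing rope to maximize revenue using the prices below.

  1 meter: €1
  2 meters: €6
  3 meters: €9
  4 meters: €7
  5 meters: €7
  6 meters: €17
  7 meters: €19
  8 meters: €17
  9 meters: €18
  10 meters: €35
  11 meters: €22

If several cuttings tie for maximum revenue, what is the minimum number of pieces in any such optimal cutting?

Let r[k] be the best obtainable value from length k. For each k, try every first piece i and keep the best of price[i] + r[k−i].
r[1] = 1
r[2] = max(1+1, 6+0) = 6
r[3] = max(1+6, 6+1, 9+0) = 9
r[4] = max(1+9, 6+6, 9+1, 7+0) = 12
r[5] = max(1+12, 6+9, 9+6, 7+1, 7+0) = 15
r[6] = max(1+15, 6+12, 9+9, 7+6, 7+1, 17+0) = 18
r[7] = max(1+18, 6+15, 9+12, …, 17+1, 19+0) = 21
r[8] = max(1+21, 6+18, 9+15, …, 19+1, 17+0) = 24
r[9] = max(1+24, 6+21, 9+18, …, 17+1, 18+0) = 27
r[10] = max(1+27, 6+24, 9+21, …, 18+1, 35+0) = 35
r[11] = max(1+35, 6+27, 9+24, …, 35+1, 22+0) = 36
Maximum revenue is €36.
Now minimize piece count subject to staying optimal: for each k, pieces[k] = 1 + min over i with p[i]+r[k−i]=r[k] of pieces[k−i].
pieces[8] = 3
pieces[9] = 3
pieces[10] = 1
pieces[11] = 2

2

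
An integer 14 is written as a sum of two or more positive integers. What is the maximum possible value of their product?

162

Fill g[k] for k=2..14: at each k try every first piece i and multiply by the better of (k−i) uncut or g[k−i].
Small cases: g[2]=1, g[3]=2, g[4]=4, g[5]=6, g[6]=9, g[7]=12.
g[8] = 2·max(6,9) = 2·9 = 18
g[9] = 3·max(6,9) = 3·9 = 27
g[10] = 2·max(8,18) = 2·18 = 36
g[11] = 2·max(9,27) = 2·27 = 54
g[12] = 3·max(9,27) = 3·27 = 81
g[13] = 2·max(11,54) = 2·54 = 108
g[14] = 2·max(12,81) = 2·81 = 162
One optimal split: 3 + 3 + 3 + 3 + 2; product 3·3·3·3·2 = 162.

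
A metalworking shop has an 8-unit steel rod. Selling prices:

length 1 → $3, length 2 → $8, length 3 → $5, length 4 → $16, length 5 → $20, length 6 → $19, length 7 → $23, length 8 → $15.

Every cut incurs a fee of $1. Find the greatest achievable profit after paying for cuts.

Build r[k] bottom-up: r[k] = max over allowed piece i of (p[i] + r[k−i]) − 1 per cut.
r[1] = 3
r[2] = max(3+3-1, 8+0) = 8
r[3] = max(3+8-1, 8+3-1, 5+0) = 10
r[4] = max(3+10-1, 8+8-1, 5+3-1, 16+0) = 16
r[5] = max(3+16-1, 8+10-1, 5+8-1, 16+3-1, 20+0) = 20
r[6] = max(3+20-1, 8+16-1, 5+10-1, 16+8-1, 20+3-1, 19+0) = 23
r[7] = max(3+23-1, 8+20-1, 5+16-1, …, 19+3-1, 23+0) = 27
r[8] = max(3+27-1, 8+23-1, 5+20-1, …, 23+3-1, 15+0) = 31
One optimal plan: pieces 4 + 4 (1 cut) → $32 − $1 = $31.

31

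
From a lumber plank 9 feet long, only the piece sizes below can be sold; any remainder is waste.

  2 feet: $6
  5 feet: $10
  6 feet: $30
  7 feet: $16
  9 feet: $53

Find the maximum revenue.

53

Build best[k] bottom-up: best[k] = max over allowed piece i of (p[i] + best[k−i]).
best[1] = 0
best[2] = 6
best[3] = 6
best[4] = 12  (first piece 2, then best[2]=6)
best[5] = 12
best[6] = 30
best[7] = 30
best[8] = 36  (first piece 2, then best[6]=30)
best[9] = 53
One optimal cutting: 9 → $53.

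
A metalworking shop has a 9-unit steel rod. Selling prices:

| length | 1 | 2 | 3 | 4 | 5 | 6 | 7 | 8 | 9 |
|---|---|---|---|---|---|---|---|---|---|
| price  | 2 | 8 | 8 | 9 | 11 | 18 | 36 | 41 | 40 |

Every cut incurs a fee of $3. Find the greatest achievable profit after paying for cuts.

Let r[k] be the best obtainable value from length k. For each k, try every first piece i and keep the best of price[i] + r[k−i] minus the 3 cut fee when i<k.
r[1] = 2
r[2] = 8
r[3] = 8
r[4] = 13  (first piece 2, then r[2]=8)
r[5] = 13  (first piece 2, then r[3]=8)
r[6] = 18  (first piece 2, then r[4]=13)
r[7] = 36
r[8] = 41
r[9] = 41  (first piece 2, then r[7]=36)
One optimal plan: pieces 7 + 2 (1 cut) → $44 − $3 = $41.

41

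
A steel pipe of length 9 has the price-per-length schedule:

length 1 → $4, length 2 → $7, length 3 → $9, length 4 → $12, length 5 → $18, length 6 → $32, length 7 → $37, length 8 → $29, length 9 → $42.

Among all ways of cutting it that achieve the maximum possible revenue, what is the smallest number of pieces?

Let r[k] be the best obtainable value from length k. For each k, try every first piece i and keep the best of price[i] + r[k−i].
r[1] = 4
r[2] = 8  (first piece 1, then r[1]=4)
r[3] = 12  (first piece 1, then r[2]=8)
r[4] = 16  (first piece 1, then r[3]=12)
r[5] = 20  (first piece 1, then r[4]=16)
r[6] = 32
r[7] = 37
r[8] = 41  (first piece 1, then r[7]=37)
r[9] = 45  (first piece 1, then r[8]=41)
Maximum revenue is $45.
Now minimize piece count subject to staying optimal: for each k, pieces[k] = 1 + min over i with p[i]+r[k−i]=r[k] of pieces[k−i].
pieces[6] = 1
pieces[7] = 1
pieces[8] = 2
pieces[9] = 3

3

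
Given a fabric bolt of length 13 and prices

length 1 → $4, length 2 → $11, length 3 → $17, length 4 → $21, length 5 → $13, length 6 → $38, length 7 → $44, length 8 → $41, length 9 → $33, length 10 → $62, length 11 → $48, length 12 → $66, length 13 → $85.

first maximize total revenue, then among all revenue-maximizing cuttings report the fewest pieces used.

Consider every possible first cut. r[k] is the best of p[i]+r[k−i] over all sellable i≤k.
r[1] = 4
r[2] = max(4+4, 11+0) = 11
r[3] = max(4+11, 11+4, 17+0) = 17
r[4] = max(4+17, 11+11, 17+4, 21+0) = 22
r[5] = max(4+22, 11+17, 17+11, 21+4, 13+0) = 28
r[6] = max(4+28, 11+22, 17+17, 21+11, 13+4, 38+0) = 38
r[7] = max(4+38, 11+28, 17+22, …, 38+4, 44+0) = 44
r[8] = max(4+44, 11+38, 17+28, …, 44+4, 41+0) = 49
r[9] = max(4+49, 11+44, 17+38, …, 41+4, 33+0) = 55
r[10] = max(4+55, 11+49, 17+44, …, 33+4, 62+0) = 62
r[11] = max(4+62, 11+55, 17+49, …, 62+4, 48+0) = 66
r[12] = max(4+66, 11+62, 17+55, …, 48+4, 66+0) = 76
r[13] = max(4+76, 11+66, 17+62, …, 66+4, 85+0) = 85
Maximum revenue is $85.
Now minimize piece count subject to staying optimal: for each k, pieces[k] = 1 + min over i with p[i]+r[k−i]=r[k] of pieces[k−i].
pieces[10] = 1
pieces[11] = 2
pieces[12] = 2
pieces[13] = 1

1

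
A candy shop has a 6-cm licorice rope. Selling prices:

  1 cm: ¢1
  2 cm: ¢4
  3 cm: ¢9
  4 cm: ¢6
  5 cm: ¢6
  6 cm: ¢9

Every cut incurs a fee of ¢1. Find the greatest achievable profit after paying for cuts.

Let v[k] be the best obtainable value from length k. For each k, try every first piece i and keep the best of price[i] + v[k−i] minus the 1 cut fee when i<k.
v[1] = 1
v[2] = 4
v[3] = 9
v[4] = 9  (first piece 1, then v[3]=9)
v[5] = 12  (first piece 2, then v[3]=9)
v[6] = 17  (first piece 3, then v[3]=9)
One optimal plan: pieces 3 + 3 (1 cut) → ¢18 − ¢1 = ¢17.

17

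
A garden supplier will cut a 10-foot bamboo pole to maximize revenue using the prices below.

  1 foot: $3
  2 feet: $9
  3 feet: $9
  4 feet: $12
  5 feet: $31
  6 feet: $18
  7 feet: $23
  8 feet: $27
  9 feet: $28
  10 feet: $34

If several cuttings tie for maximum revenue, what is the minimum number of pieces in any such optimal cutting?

2

Consider every possible first cut. r[k] is the best of p[i]+r[k−i] over all sellable i≤k.
r[1] = 3
r[2] = 9
r[3] = 12  (first piece 1, then r[2]=9)
r[4] = 18  (first piece 2, then r[2]=9)
r[5] = 31
r[6] = 34  (first piece 1, then r[5]=31)
r[7] = 40  (first piece 2, then r[5]=31)
r[8] = 43  (first piece 1, then r[7]=40)
r[9] = 49  (first piece 2, then r[7]=40)
r[10] = 62  (first piece 5, then r[5]=31)
Maximum revenue is $62.
Now minimize piece count subject to staying optimal: for each k, pieces[k] = 1 + min over i with p[i]+r[k−i]=r[k] of pieces[k−i].
pieces[7] = 2
pieces[8] = 3
pieces[9] = 3
pieces[10] = 2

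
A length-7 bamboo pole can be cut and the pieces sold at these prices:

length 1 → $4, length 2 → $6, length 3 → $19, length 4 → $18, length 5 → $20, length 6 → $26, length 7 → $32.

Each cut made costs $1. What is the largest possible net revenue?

Consider every possible first cut. net[k] is the best of p[i]+net[k−i] over all sellable i≤k, charging 1 whenever i<k.
net[1] = 4
net[2] = 7  (first piece 1, then net[1]=4)
net[3] = 19
net[4] = 22  (first piece 1, then net[3]=19)
net[5] = 25  (first piece 1, then net[4]=22)
net[6] = 37  (first piece 3, then net[3]=19)
net[7] = 40  (first piece 1, then net[6]=37)
One optimal plan: pieces 3 + 3 + 1 (2 cuts) → $42 − $2 = $40.

40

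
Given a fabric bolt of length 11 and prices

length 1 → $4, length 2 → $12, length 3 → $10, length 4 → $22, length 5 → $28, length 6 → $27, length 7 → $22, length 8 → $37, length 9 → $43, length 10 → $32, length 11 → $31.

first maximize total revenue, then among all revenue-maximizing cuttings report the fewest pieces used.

4

Consider every possible first cut. r[k] is the best of p[i]+r[k−i] over all sellable i≤k.
r[1] = 4
r[2] = 12
r[3] = 16  (first piece 1, then r[2]=12)
r[4] = 24  (first piece 2, then r[2]=12)
r[5] = 28  (first piece 1, then r[4]=24)
r[6] = 36  (first piece 2, then r[4]=24)
r[7] = 40  (first piece 1, then r[6]=36)
r[8] = 48  (first piece 2, then r[6]=36)
r[9] = 52  (first piece 1, then r[8]=48)
r[10] = 60  (first piece 2, then r[8]=48)
r[11] = 64  (first piece 1, then r[10]=60)
Maximum revenue is $64.
Now minimize piece count subject to staying optimal: for each k, pieces[k] = 1 + min over i with p[i]+r[k−i]=r[k] of pieces[k−i].
pieces[8] = 4
pieces[9] = 3
pieces[10] = 5
pieces[11] = 4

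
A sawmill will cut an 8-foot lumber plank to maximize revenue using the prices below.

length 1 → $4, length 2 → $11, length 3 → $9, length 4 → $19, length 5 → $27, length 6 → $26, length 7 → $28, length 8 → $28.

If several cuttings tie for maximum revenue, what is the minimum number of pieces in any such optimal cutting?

4

Build r[k] bottom-up: r[k] = max over allowed piece i of (p[i] + r[k−i]).
r[1] = 4
r[2] = max(4+4, 11+0) = 11
r[3] = max(4+11, 11+4, 9+0) = 15
r[4] = max(4+15, 11+11, 9+4, 19+0) = 22
r[5] = max(4+22, 11+15, 9+11, 19+4, 27+0) = 27
r[6] = max(4+27, 11+22, 9+15, 19+11, 27+4, 26+0) = 33
r[7] = max(4+33, 11+27, 9+22, …, 26+4, 28+0) = 38
r[8] = max(4+38, 11+33, 9+27, …, 28+4, 28+0) = 44
Maximum revenue is $44.
Now minimize piece count subject to staying optimal: for each k, pieces[k] = 1 + min over i with p[i]+r[k−i]=r[k] of pieces[k−i].
pieces[5] = 1
pieces[6] = 3
pieces[7] = 2
pieces[8] = 4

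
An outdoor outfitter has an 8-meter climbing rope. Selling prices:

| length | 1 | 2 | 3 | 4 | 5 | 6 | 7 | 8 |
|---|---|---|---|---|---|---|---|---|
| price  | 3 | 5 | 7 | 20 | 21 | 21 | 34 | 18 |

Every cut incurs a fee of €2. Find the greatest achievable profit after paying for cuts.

Consider every possible first cut. r[k] is the best of p[i]+r[k−i] over all sellable i≤k, charging 2 whenever i<k.
r[1] = 3
r[2] = 5
r[3] = 7
r[4] = 20
r[5] = 21  (first piece 1, then r[4]=20)
r[6] = 23  (first piece 2, then r[4]=20)
r[7] = 34
r[8] = 38  (first piece 4, then r[4]=20)
One optimal plan: pieces 4 + 4 (1 cut) → €40 − €2 = €38.

38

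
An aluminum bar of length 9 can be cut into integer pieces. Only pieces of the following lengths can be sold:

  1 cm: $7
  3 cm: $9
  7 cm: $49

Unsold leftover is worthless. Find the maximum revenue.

Build r[k] bottom-up: r[k] = max over allowed piece i of (p[i] + r[k−i]).
r[1] = 7
r[2] = 14  (first piece 1, then r[1]=7)
r[3] = max(7+14, 9+0) = 21
r[4] = max(7+21, 9+7) = 28
r[5] = max(7+28, 9+14) = 35
r[6] = max(7+35, 9+21) = 42
r[7] = max(7+42, 9+28, 49+0) = 49
r[8] = max(7+49, 9+35, 49+7) = 56
r[9] = max(7+56, 9+42, 49+14) = 63
One optimal cutting: 1 + 1 + 1 + 1 + 1 + 1 + 1 + 1 + 1 → $63.

63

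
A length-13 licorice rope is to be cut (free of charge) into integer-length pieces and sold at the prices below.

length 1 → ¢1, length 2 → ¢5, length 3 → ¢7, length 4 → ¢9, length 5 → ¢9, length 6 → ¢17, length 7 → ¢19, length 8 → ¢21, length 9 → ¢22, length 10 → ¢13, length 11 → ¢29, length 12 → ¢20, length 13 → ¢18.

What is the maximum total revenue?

36

Consider every possible first cut. v[k] is the best of p[i]+v[k−i] over all sellable i≤k.
v[1] = 1
v[2] = max(1+1, 5+0) = 5
v[3] = max(1+5, 5+1, 7+0) = 7
v[4] = max(1+7, 5+5, 7+1, 9+0) = 10
v[5] = max(1+10, 5+7, 7+5, 9+1, 9+0) = 12
v[6] = max(1+12, 5+10, 7+7, 9+5, 9+1, 17+0) = 17
v[7] = max(1+17, 5+12, 7+10, …, 17+1, 19+0) = 19
v[8] = max(1+19, 5+17, 7+12, …, 19+1, 21+0) = 22
v[9] = max(1+22, 5+19, 7+17, …, 21+1, 22+0) = 24
v[10] = max(1+24, 5+22, 7+19, …, 22+1, 13+0) = 27
v[11] = max(1+27, 5+24, 7+22, …, 13+1, 29+0) = 29
v[12] = max(1+29, 5+27, 7+24, …, 29+1, 20+0) = 34
v[13] = max(1+34, 5+29, 7+27, …, 20+1, 18+0) = 36
One optimal cutting: 7 + 6 → ¢19 + ¢17 = ¢36.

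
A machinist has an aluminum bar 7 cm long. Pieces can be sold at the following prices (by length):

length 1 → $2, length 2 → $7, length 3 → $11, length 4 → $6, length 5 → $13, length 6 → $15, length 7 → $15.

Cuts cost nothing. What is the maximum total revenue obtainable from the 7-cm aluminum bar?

Let r[k] be the best obtainable value from length k. For each k, try every first piece i and keep the best of price[i] + r[k−i].
r[1] = 2
r[2] = max(2+2, 7+0) = 7
r[3] = max(2+7, 7+2, 11+0) = 11
r[4] = max(2+11, 7+7, 11+2, 6+0) = 14
r[5] = max(2+14, 7+11, 11+7, 6+2, 13+0) = 18
r[6] = max(2+18, 7+14, 11+11, 6+7, 13+2, 15+0) = 22
r[7] = max(2+22, 7+18, 11+14, …, 15+2, 15+0) = 25
One optimal cutting: 3 + 2 + 2 → $11 + $7 + $7 = $25.

25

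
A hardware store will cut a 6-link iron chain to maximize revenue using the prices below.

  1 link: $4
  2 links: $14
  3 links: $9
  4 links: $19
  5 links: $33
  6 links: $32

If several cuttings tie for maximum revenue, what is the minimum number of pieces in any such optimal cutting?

3

Let r[k] be the best obtainable value from length k. For each k, try every first piece i and keep the best of price[i] + r[k−i].
r[1] = 4
r[2] = max(4+4, 14+0) = 14
r[3] = max(4+14, 14+4, 9+0) = 18
r[4] = max(4+18, 14+14, 9+4, 19+0) = 28
r[5] = max(4+28, 14+18, 9+14, 19+4, 33+0) = 33
r[6] = max(4+33, 14+28, 9+18, 19+14, 33+4, 32+0) = 42
Maximum revenue is $42.
Now minimize piece count subject to staying optimal: for each k, pieces[k] = 1 + min over i with p[i]+r[k−i]=r[k] of pieces[k−i].
pieces[3] = 2
pieces[4] = 2
pieces[5] = 1
pieces[6] = 3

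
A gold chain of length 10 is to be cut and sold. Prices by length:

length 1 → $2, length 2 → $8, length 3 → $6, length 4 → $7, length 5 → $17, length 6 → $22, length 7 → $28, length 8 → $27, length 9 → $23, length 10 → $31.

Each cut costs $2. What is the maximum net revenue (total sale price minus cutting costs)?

Let net[k] be the best obtainable value from length k. For each k, try every first piece i and keep the best of price[i] + net[k−i] minus the 2 cut fee when i<k.
net[1] = 2
net[2] = max(2+2-2, 8+0) = 8
net[3] = max(2+8-2, 8+2-2, 6+0) = 8
net[4] = max(2+8-2, 8+8-2, 6+2-2, 7+0) = 14
net[5] = max(2+14-2, 8+8-2, 6+8-2, 7+2-2, 17+0) = 17
net[6] = max(2+17-2, 8+14-2, 6+8-2, 7+8-2, 17+2-2, 22+0) = 22
net[7] = max(2+22-2, 8+17-2, 6+14-2, …, 22+2-2, 28+0) = 28
net[8] = max(2+28-2, 8+22-2, 6+17-2, …, 28+2-2, 27+0) = 28
net[9] = max(2+28-2, 8+28-2, 6+22-2, …, 27+2-2, 23+0) = 34
net[10] = max(2+34-2, 8+28-2, 6+28-2, …, 23+2-2, 31+0) = 34
One optimal plan: pieces 7 + 2 + 1 (2 cuts) → $38 − $4 = $34.

34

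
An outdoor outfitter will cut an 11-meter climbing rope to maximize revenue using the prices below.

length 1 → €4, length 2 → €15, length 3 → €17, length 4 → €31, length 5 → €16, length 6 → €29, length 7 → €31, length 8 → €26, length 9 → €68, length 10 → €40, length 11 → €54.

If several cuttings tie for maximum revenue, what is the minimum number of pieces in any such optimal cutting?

Let r[k] be the best obtainable value from length k. For each k, try every first piece i and keep the best of price[i] + r[k−i].
r[1] = 4
r[2] = max(4+4, 15+0) = 15
r[3] = max(4+15, 15+4, 17+0) = 19
r[4] = max(4+19, 15+15, 17+4, 31+0) = 31
r[5] = max(4+31, 15+19, 17+15, 31+4, 16+0) = 35
r[6] = max(4+35, 15+31, 17+19, 31+15, 16+4, 29+0) = 46
r[7] = max(4+46, 15+35, 17+31, …, 29+4, 31+0) = 50
r[8] = max(4+50, 15+46, 17+35, …, 31+4, 26+0) = 62
r[9] = max(4+62, 15+50, 17+46, …, 26+4, 68+0) = 68
r[10] = max(4+68, 15+62, 17+50, …, 68+4, 40+0) = 77
r[11] = max(4+77, 15+68, 17+62, …, 40+4, 54+0) = 83
Maximum revenue is €83.
Now minimize piece count subject to staying optimal: for each k, pieces[k] = 1 + min over i with p[i]+r[k−i]=r[k] of pieces[k−i].
pieces[8] = 2
pieces[9] = 1
pieces[10] = 3
pieces[11] = 2

2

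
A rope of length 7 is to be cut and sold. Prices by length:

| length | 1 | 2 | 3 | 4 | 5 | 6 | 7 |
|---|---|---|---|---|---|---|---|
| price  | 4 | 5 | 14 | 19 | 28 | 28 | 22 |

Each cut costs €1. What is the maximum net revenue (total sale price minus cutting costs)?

34

Consider every possible first cut. net[k] is the best of p[i]+net[k−i] over all sellable i≤k, charging 1 whenever i<k.
net[1] = 4
net[2] = 7  (first piece 1, then net[1]=4)
net[3] = 14
net[4] = 19
net[5] = 28
net[6] = 31  (first piece 1, then net[5]=28)
net[7] = 34  (first piece 1, then net[6]=31)
One optimal plan: pieces 5 + 1 + 1 (2 cuts) → €36 − €2 = €34.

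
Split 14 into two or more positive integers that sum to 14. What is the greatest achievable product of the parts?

Fill prod[k] for k=2..14: at each k try every first piece i and multiply by the better of (k−i) uncut or prod[k−i].
prod[2] = 1*max(1,0) = 1*1 = 1
prod[3] = 1*max(2,1) = 1*2 = 2
prod[4] = 2*max(2,1) = 2*2 = 4
prod[5] = 2*max(3,2) = 2*3 = 6
prod[6] = 3*max(3,2) = 3*3 = 9
prod[7] = 2*max(5,6) = 2*6 = 12
prod[8] = 2*max(6,9) = 2*9 = 18
prod[9] = 3*max(6,9) = 3*9 = 27
prod[10] = 2*max(8,18) = 2*18 = 36
prod[11] = 2*max(9,27) = 2*27 = 54
prod[12] = 3*max(9,27) = 3*27 = 81
prod[13] = 2*max(11,54) = 2*54 = 108
prod[14] = 2*max(12,81) = 2*81 = 162
One optimal split: 3 + 3 + 3 + 3 + 2; product 3*3*3*3*2 = 162.

162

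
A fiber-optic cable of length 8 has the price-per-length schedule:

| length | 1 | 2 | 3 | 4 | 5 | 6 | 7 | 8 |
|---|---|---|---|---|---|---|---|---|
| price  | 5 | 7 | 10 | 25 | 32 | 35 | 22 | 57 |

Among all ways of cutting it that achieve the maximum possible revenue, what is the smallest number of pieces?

Let r[k] be the best obtainable value from length k. For each k, try every first piece i and keep the best of price[i] + r[k−i].
r[1] = 5
r[2] = 10  (first piece 1, then r[1]=5)
r[3] = 15  (first piece 1, then r[2]=10)
r[4] = 25
r[5] = 32
r[6] = 37  (first piece 1, then r[5]=32)
r[7] = 42  (first piece 1, then r[6]=37)
r[8] = 57
Maximum revenue is $57.
Now minimize piece count subject to staying optimal: for each k, pieces[k] = 1 + min over i with p[i]+r[k−i]=r[k] of pieces[k−i].
pieces[5] = 1
pieces[6] = 2
pieces[7] = 3
pieces[8] = 1

1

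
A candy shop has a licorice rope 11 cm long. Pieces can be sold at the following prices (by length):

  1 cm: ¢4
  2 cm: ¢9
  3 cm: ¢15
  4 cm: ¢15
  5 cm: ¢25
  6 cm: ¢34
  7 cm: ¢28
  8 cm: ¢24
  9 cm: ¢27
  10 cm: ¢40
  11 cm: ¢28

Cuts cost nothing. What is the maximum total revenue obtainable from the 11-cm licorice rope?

59

Consider every possible first cut. v[k] is the best of p[i]+v[k−i] over all sellable i≤k.
v[1] = 4
v[2] = max(4+4, 9+0) = 9
v[3] = max(4+9, 9+4, 15+0) = 15
v[4] = max(4+15, 9+9, 15+4, 15+0) = 19
v[5] = max(4+19, 9+15, 15+9, 15+4, 25+0) = 25
v[6] = max(4+25, 9+19, 15+15, 15+9, 25+4, 34+0) = 34
v[7] = max(4+34, 9+25, 15+19, …, 34+4, 28+0) = 38
v[8] = max(4+38, 9+34, 15+25, …, 28+4, 24+0) = 43
v[9] = max(4+43, 9+38, 15+34, …, 24+4, 27+0) = 49
v[10] = max(4+49, 9+43, 15+38, …, 27+4, 40+0) = 53
v[11] = max(4+53, 9+49, 15+43, …, 40+4, 28+0) = 59
One optimal cutting: 6 + 5 → ¢34 + ¢25 = ¢59.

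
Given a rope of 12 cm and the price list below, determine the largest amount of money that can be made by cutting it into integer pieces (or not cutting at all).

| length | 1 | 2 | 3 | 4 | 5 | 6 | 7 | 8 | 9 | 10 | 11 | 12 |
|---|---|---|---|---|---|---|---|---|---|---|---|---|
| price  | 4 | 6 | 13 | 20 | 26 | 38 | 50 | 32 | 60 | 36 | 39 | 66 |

Consider every possible first cut. R[k] is the best of p[i]+R[k−i] over all sellable i≤k.
R[1] = 4
R[2] = max(4+4, 6+0) = 8
R[3] = max(4+8, 6+4, 13+0) = 13
R[4] = max(4+13, 6+8, 13+4, 20+0) = 20
R[5] = max(4+20, 6+13, 13+8, 20+4, 26+0) = 26
R[6] = max(4+26, 6+20, 13+13, 20+8, 26+4, 38+0) = 38
R[7] = max(4+38, 6+26, 13+20, …, 38+4, 50+0) = 50
R[8] = max(4+50, 6+38, 13+26, …, 50+4, 32+0) = 54
R[9] = max(4+54, 6+50, 13+38, …, 32+4, 60+0) = 60
R[10] = max(4+60, 6+54, 13+50, …, 60+4, 36+0) = 64
R[11] = max(4+64, 6+60, 13+54, …, 36+4, 39+0) = 70
R[12] = max(4+70, 6+64, 13+60, …, 39+4, 66+0) = 76
One optimal cutting: 7 + 5 → €50 + €26 = €76.

76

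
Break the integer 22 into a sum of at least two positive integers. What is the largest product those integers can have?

2916

Fill f[k] for k=2..22: at each k try every first piece i and multiply by the better of (k−i) uncut or f[k−i].
Small cases: f[2]=1, f[3]=2, f[4]=4, f[5]=6, f[6]=9, f[7]=12, f[8]=18, f[9]=27, f[10]=36, f[11]=54, f[12]=81, f[13]=108, f[14]=162, f[15]=243.
f[16] = 2×max(14,162) = 2×162 = 324
f[17] = 2×max(15,243) = 2×243 = 486
f[18] = 3×max(15,243) = 3×243 = 729
f[19] = 2×max(17,486) = 2×486 = 972
f[20] = 2×max(18,729) = 2×729 = 1458
f[21] = 3×max(18,729) = 3×729 = 2187
f[22] = 2×max(20,1458) = 2×1458 = 2916
One optimal split: 3 + 3 + 3 + 3 + 3 + 3 + 2 + 2; product 3×3×3×3×3×3×2×2 = 2916.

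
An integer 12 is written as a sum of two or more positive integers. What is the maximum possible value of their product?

Fill prod[k] for k=2..12: at each k try every first piece i and multiply by the better of (k−i) uncut or prod[k−i].
Small cases: prod[2]=1, prod[3]=2, prod[4]=4, prod[5]=6, prod[6]=9, prod[7]=12.
prod[8] = 2·max(6,9) = 2·9 = 18
prod[9] = 3·max(6,9) = 3·9 = 27
prod[10] = 2·max(8,18) = 2·18 = 36
prod[11] = 2·max(9,27) = 2·27 = 54
prod[12] = 3·max(9,27) = 3·27 = 81
One optimal split: 3 + 3 + 3 + 3; product 3·3·3·3 = 81.

81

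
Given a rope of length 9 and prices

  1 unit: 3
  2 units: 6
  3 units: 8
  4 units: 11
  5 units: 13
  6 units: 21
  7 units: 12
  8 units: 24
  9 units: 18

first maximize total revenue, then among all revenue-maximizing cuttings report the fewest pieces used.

3

Consider every possible first cut. r[k] is the best of p[i]+r[k−i] over all sellable i≤k.
r[1] = 3
r[2] = max(3+3, 6+0) = 6
r[3] = max(3+6, 6+3, 8+0) = 9
r[4] = max(3+9, 6+6, 8+3, 11+0) = 12
r[5] = max(3+12, 6+9, 8+6, 11+3, 13+0) = 15
r[6] = max(3+15, 6+12, 8+9, 11+6, 13+3, 21+0) = 21
r[7] = max(3+21, 6+15, 8+12, …, 21+3, 12+0) = 24
r[8] = max(3+24, 6+21, 8+15, …, 12+3, 24+0) = 27
r[9] = max(3+27, 6+24, 8+21, …, 24+3, 18+0) = 30
Maximum revenue is 30.
Now minimize piece count subject to staying optimal: for each k, pieces[k] = 1 + min over i with p[i]+r[k−i]=r[k] of pieces[k−i].
pieces[6] = 1
pieces[7] = 2
pieces[8] = 2
pieces[9] = 3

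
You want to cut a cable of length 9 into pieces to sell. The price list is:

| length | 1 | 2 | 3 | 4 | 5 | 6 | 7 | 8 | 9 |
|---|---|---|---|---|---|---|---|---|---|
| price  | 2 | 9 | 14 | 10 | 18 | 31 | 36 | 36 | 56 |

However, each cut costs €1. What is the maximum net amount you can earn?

Consider every possible first cut. r[k] is the best of p[i]+r[k−i] over all sellable i≤k, charging 1 whenever i<k.
r[1] = 2
r[2] = 9
r[3] = 14
r[4] = 17  (first piece 2, then r[2]=9)
r[5] = 22  (first piece 2, then r[3]=14)
r[6] = 31
r[7] = 36
r[8] = 39  (first piece 2, then r[6]=31)
r[9] = 56
Best is to make no cuts and sell whole for €56.

56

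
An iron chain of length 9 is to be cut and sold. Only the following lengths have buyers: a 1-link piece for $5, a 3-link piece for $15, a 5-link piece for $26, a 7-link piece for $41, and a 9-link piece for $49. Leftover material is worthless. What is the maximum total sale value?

Consider every possible first cut. best[k] is the best of p[i]+best[k−i] over all sellable i≤k.
best[1] = 5
best[2] = 10  (first piece 1, then best[1]=5)
best[3] = max(5+10, 15+0) = 15
best[4] = max(5+15, 15+5) = 20
best[5] = max(5+20, 15+10, 26+0) = 26
best[6] = max(5+26, 15+15, 26+5) = 31
best[7] = max(5+31, 15+20, 26+10, 41+0) = 41
best[8] = max(5+41, 15+26, 26+15, 41+5) = 46
best[9] = max(5+46, 15+31, 26+20, 41+10, 49+0) = 51
One optimal cutting: 7 + 1 + 1 → $51.

51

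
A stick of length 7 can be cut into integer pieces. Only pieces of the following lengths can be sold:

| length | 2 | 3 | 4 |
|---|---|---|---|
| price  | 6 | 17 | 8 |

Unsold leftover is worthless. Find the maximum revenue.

34

Build r[k] bottom-up: r[k] = max over allowed piece i of (p[i] + r[k−i]).
r[1] = 0
r[2] = 6
r[3] = max(6+0, 17+0) = 17
r[4] = max(6+6, 17+0, 8+0) = 17
r[5] = max(6+17, 17+6, 8+0) = 23
r[6] = max(6+17, 17+17, 8+6) = 34
r[7] = max(6+23, 17+17, 8+17) = 34
One optimal cutting: pieces 3 + 3 with 1 unit of scrap → 34.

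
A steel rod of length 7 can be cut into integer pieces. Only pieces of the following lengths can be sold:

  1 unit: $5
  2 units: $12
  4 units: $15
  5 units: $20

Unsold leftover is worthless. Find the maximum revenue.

Consider every possible first cut. best[k] is the best of p[i]+best[k−i] over all sellable i≤k.
best[1] = 5
best[2] = max(5+5, 12+0) = 12
best[3] = max(5+12, 12+5) = 17
best[4] = max(5+17, 12+12, 15+0) = 24
best[5] = max(5+24, 12+17, 15+5, 20+0) = 29
best[6] = max(5+29, 12+24, 15+12, 20+5) = 36
best[7] = max(5+36, 12+29, 15+17, 20+12) = 41
One optimal cutting: 2 + 2 + 2 + 1 → $41.

41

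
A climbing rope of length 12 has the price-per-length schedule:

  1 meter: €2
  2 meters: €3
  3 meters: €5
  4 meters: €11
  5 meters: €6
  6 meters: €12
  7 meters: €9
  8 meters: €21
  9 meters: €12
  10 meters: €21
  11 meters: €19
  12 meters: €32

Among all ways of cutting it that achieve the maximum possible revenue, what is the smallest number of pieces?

Build r[k] bottom-up: r[k] = max over allowed piece i of (p[i] + r[k−i]).
r[1] = 2
r[2] = max(2+2, 3+0) = 4
r[3] = max(2+4, 3+2, 5+0) = 6
r[4] = max(2+6, 3+4, 5+2, 11+0) = 11
r[5] = max(2+11, 3+6, 5+4, 11+2, 6+0) = 13
r[6] = max(2+13, 3+11, 5+6, 11+4, 6+2, 12+0) = 15
r[7] = max(2+15, 3+13, 5+11, …, 12+2, 9+0) = 17
r[8] = max(2+17, 3+15, 5+13, …, 9+2, 21+0) = 22
r[9] = max(2+22, 3+17, 5+15, …, 21+2, 12+0) = 24
r[10] = max(2+24, 3+22, 5+17, …, 12+2, 21+0) = 26
r[11] = max(2+26, 3+24, 5+22, …, 21+2, 19+0) = 28
r[12] = max(2+28, 3+26, 5+24, …, 19+2, 32+0) = 33
Maximum revenue is €33.
Now minimize piece count subject to staying optimal: for each k, pieces[k] = 1 + min over i with p[i]+r[k−i]=r[k] of pieces[k−i].
pieces[9] = 3
pieces[10] = 4
pieces[11] = 5
pieces[12] = 3

3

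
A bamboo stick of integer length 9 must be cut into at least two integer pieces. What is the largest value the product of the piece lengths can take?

Define P[k] = max over 1≤i<k of i · max(k−i, P[k−i]); the inner max lets the remainder stay uncut if that's better.
P[2] = 1·max(1,0) = 1·1 = 1
P[3] = 1·max(2,1) = 1·2 = 2
P[4] = 2·max(2,1) = 2·2 = 4
P[5] = 2·max(3,2) = 2·3 = 6
P[6] = 3·max(3,2) = 3·3 = 9
P[7] = 2·max(5,6) = 2·6 = 12
P[8] = 2·max(6,9) = 2·9 = 18
P[9] = 3·max(6,9) = 3·9 = 27
One optimal split: 3 + 3 + 3; product 3·3·3 = 27.

27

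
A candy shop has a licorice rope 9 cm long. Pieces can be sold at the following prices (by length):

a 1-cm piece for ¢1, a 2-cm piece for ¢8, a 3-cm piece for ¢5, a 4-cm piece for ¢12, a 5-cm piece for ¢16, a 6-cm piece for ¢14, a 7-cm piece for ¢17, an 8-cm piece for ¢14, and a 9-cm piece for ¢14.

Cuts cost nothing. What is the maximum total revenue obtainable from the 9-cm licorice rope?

Consider every possible first cut. best[k] is the best of p[i]+best[k−i] over all sellable i≤k.
best[1] = 1
best[2] = 8
best[3] = 9  (first piece 1, then best[2]=8)
best[4] = 16  (first piece 2, then best[2]=8)
best[5] = 17  (first piece 1, then best[4]=16)
best[6] = 24  (first piece 2, then best[4]=16)
best[7] = 25  (first piece 1, then best[6]=24)
best[8] = 32  (first piece 2, then best[6]=24)
best[9] = 33  (first piece 1, then best[8]=32)
One optimal cutting: 2 + 2 + 2 + 2 + 1 → ¢8 + ¢8 + ¢8 + ¢8 + ¢1 = ¢33.

33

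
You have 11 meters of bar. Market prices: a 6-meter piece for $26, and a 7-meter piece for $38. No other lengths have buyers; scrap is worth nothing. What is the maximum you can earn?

Let f[k] be the best obtainable value from length k. For each k, try every first piece i and keep the best of price[i] + f[k−i].
f[1] = 0
f[2] = 0
f[3] = 0
f[4] = 0
f[5] = 0
f[6] = 26
f[7] = 38
f[8] = 38
f[9] = 38
f[10] = 38
f[11] = 38
One optimal cutting: pieces 7 with 4 meters of scrap → $38.

38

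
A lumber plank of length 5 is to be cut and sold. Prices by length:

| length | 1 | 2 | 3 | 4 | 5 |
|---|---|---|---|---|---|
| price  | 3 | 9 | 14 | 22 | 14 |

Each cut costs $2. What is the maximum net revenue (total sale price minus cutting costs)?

Consider every possible first cut. v[k] is the best of p[i]+v[k−i] over all sellable i≤k, charging 2 whenever i<k.
v[1] = 3
v[2] = max(3+3-2, 9+0) = 9
v[3] = max(3+9-2, 9+3-2, 14+0) = 14
v[4] = max(3+14-2, 9+9-2, 14+3-2, 22+0) = 22
v[5] = max(3+22-2, 9+14-2, 14+9-2, 22+3-2, 14+0) = 23
One optimal plan: pieces 4 + 1 (1 cut) → $25 − $2 = $23.

23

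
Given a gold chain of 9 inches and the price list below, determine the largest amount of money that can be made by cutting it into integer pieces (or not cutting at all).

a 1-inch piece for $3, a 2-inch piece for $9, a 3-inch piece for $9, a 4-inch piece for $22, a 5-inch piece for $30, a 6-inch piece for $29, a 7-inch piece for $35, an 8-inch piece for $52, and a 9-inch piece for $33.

Build best[k] bottom-up: best[k] = max over allowed piece i of (p[i] + best[k−i]).
best[1] = 3
best[2] = 9
best[3] = 12  (first piece 1, then best[2]=9)
best[4] = 22
best[5] = 30
best[6] = 33  (first piece 1, then best[5]=30)
best[7] = 39  (first piece 2, then best[5]=30)
best[8] = 52
best[9] = 55  (first piece 1, then best[8]=52)
One optimal cutting: 8 + 1 → $52 + $3 = $55.

55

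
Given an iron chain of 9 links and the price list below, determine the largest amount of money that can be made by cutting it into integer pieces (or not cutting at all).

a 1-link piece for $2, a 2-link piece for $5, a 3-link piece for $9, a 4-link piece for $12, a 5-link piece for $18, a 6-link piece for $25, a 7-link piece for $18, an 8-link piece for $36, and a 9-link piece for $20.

Build R[k] bottom-up: R[k] = max over allowed piece i of (p[i] + R[k−i]).
R[1] = 2
R[2] = max(2+2, 5+0) = 5
R[3] = max(2+5, 5+2, 9+0) = 9
R[4] = max(2+9, 5+5, 9+2, 12+0) = 12
R[5] = max(2+12, 5+9, 9+5, 12+2, 18+0) = 18
R[6] = max(2+18, 5+12, 9+9, 12+5, 18+2, 25+0) = 25
R[7] = max(2+25, 5+18, 9+12, …, 25+2, 18+0) = 27
R[8] = max(2+27, 5+25, 9+18, …, 18+2, 36+0) = 36
R[9] = max(2+36, 5+27, 9+25, …, 36+2, 20+0) = 38
One optimal cutting: 8 + 1 → $36 + $2 = $38.

38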